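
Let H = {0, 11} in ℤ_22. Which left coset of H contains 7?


7 + H = {7 + h (mod 22) : h ∈ H}
7+0=7, 7+11=18

7 + H = {7, 18}


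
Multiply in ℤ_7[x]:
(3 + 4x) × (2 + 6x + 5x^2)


Expand and collect like terms; reduce coefficients mod 7:
x^0: 3·2 = 6 ≡ 6 (mod 7)
x^1: 3·6 + 4·2 = 26 ≡ 5 (mod 7)
x^2: 3·5 + 4·6 = 39 ≡ 4 (mod 7)
x^3: 4·5 = 20 ≡ 6 (mod 7)
Result: 6 + 5x + 4x^2 + 6x^3

f · g = 6 + 5x + 4x^2 + 6x^3


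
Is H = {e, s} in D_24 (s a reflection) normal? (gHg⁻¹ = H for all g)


H = {e, s} in D_24 (s a reflection)
r·s·r⁻¹ = sr⁻² ≠ s for n ≥ 3, so {e, s} is not closed under conjugation

No, not a normal subgroup


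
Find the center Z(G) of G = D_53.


Z(G) = {g ∈ G | gx = xg for all x ∈ G}
For odd n, Z(D_n) = {e}: no nontrivial rotation commutes with all reflections

Z(D_53) = {e}


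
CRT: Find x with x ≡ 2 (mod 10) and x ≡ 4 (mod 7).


m₁ = 10, m₂ = 7, gcd = 1, so CRT applies. M = m₁·m₂ = 70
Let M₁ = M/m₁ = 7, M₂ = M/m₂ = 10
Find y₁ ≡ M₁⁻¹ (mod m₁): 7⁻¹ ≡ 3 (mod 10)
Find y₂ ≡ M₂⁻¹ (mod m₂): 10⁻¹ ≡ 5 (mod 7)
x = a₁·M₁·y₁ + a₂·M₂·y₂ = 2·7·3 + 4·10·5 = 242
Reduce mod 70: x ≡ 32
Check: 32 mod 10 = 2 ✓, 32 mod 7 = 4 ✓

x ≡ 32 (mod 70)


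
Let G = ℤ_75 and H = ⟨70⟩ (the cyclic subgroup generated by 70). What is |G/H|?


|⟨70⟩| = n / gcd(70, 75) = 75 / 5 = 15
H is normal (ℤ_75 is abelian).
|G/H| = |G| / |H| = 75 / 15 = 5

|G/H| = 5


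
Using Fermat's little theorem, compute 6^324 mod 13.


Fermat's little theorem: if p is prime and gcd(a,p)=1, then a^(p-1) ≡ 1 (mod p)
p = 13 is prime, gcd(6,13) = 1
Reduce exponent: 324 mod 12 = 0
So 6^324 ≡ 6^0 (mod 13)
6^0 = 1

6^324 ≡ 1 (mod 13)


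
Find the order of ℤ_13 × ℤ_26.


|A × B| = |A| · |B|
|ℤ_13 × ℤ_26| = 13 × 26 = 338

|ℤ_13 × ℤ_26| = 338


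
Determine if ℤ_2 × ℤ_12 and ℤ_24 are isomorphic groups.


Comparing ℤ_2 × ℤ_12 and ℤ_24:
gcd(2,12) = 2 ≠ 1. Max element order in ℤ_2×ℤ_12 is lcm(2,12) = 12 < 24, so it has no element of order 24

No, ℤ_2 × ℤ_12 ≇ ℤ_24


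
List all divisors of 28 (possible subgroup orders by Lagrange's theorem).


Lagrange's theorem: |H| divides |G|
|G| = 28
Divisors of 28: 1, 2, 4, 7, 14, 28

Possible subgroup orders: {1, 2, 4, 7, 14, 28}


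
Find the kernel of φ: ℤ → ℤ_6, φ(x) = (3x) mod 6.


Kernel = preimage of identity
ker(φ) = {x ∈ ℤ : 3x ≡ 0 (mod 6)}. gcd(3,6) = 3, so 3x ≡ 0 (mod 6) ⟺ x ≡ 0 (mod 6/3 = 2). Hence ker(φ) = 2ℤ

ker(φ) = 2ℤ


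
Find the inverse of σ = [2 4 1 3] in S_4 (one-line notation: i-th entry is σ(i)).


To find σ⁻¹, swap domain and range:
σ(1) = 2 → σ⁻¹(2) = 1
σ(2) = 4 → σ⁻¹(4) = 2
σ(3) = 1 → σ⁻¹(1) = 3
σ(4) = 3 → σ⁻¹(3) = 4

σ⁻¹ = [3 1 4 2]


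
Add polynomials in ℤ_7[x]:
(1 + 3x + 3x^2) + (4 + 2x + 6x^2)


Add coefficients mod 7:
x^0: 1 + 4 = 5 (mod 7)
x^1: 3 + 2 = 5 (mod 7)
x^2: 3 + 6 = 2 (mod 7)
Result: 5 + 5x + 2x^2

f + g = 5 + 5x + 2x^2


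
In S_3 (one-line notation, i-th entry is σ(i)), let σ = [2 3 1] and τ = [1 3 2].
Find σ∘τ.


σ∘τ: apply τ first, then σ
1 →τ 1 →σ 2
2 →τ 3 →σ 1
3 →τ 2 →σ 3

σ∘τ = [2 1 3]


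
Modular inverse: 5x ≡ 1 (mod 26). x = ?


Use the extended Euclidean algorithm to write 1 = 5·s + 26·t; then s mod 26 is the inverse.
Euclidean algorithm:
  5 = 0·26 + 5
  26 = 5·5 + 1
  5 = 5·1 + 0
gcd(5,26) = 1
Back-substitution gives: 5·(-5) + 26·(1) = 1
So 5⁻¹ ≡ -5 ≡ 21 (mod 26)
Check: 5 × 21 = 105 ≡ 1 (mod 26) ✓

5⁻¹ ≡ 21 (mod 26)


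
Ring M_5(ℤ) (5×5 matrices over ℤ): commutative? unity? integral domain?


Matrix multiplication is non-commutative for n ≥ 2; the identity matrix I is the unity; singular matrices give zero divisors, so not an integral domain
Commutative: No
Integral domain: No
Has unity: Yes

M_5(ℤ) (5×5 matrices over ℤ): Commutative=No, Unity=Yes


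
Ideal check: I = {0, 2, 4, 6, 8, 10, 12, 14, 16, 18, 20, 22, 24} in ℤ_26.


Check ideal conditions for I = {0, 2, 4, 6, 8, 10, 12, 14, 16, 18, 20, 22, 24} in ℤ_26:
(1) I is an additive subgroup? Yes
(2) For r ∈ ℤ_26 and a ∈ I: r·a ∈ I? Yes

Yes, I is an ideal of ℤ_26


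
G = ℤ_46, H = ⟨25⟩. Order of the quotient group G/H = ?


|⟨25⟩| = n / gcd(25, 46) = 46 / 1 = 46
H is normal (ℤ_46 is abelian).
|G/H| = |G| / |H| = 46 / 46 = 1

|G/H| = 1


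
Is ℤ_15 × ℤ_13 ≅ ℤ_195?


Comparing ℤ_15 × ℤ_13 and ℤ_195:
gcd(15,13) = 1, so ℤ_15 × ℤ_13 ≅ ℤ_195 (CRT)

Yes, ℤ_15 × ℤ_13 ≅ ℤ_195


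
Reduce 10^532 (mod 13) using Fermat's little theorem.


Fermat's little theorem: if p is prime and gcd(a,p)=1, then a^(p-1) ≡ 1 (mod p)
p = 13 is prime, gcd(10,13) = 1
Reduce exponent: 532 mod 12 = 4
So 10^532 ≡ 10^4 (mod 13)
10^4 mod 13 = 3

10^532 ≡ 3 (mod 13)


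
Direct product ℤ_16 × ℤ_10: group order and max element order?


|ℤ_16 × ℤ_10| = 16 × 10 = 160
Max element order = lcm(16,10) = 80
Cyclic? No (gcd=2)

|ℤ_16×ℤ_10| = 160, max element order = 80


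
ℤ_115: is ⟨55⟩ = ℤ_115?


g generates ℤ_n iff gcd(g, n) = 1
gcd(55, 115) = 5
Since gcd = 5 ≠ 1, ⟨55⟩ has order 23 < 115, so 55 is not a generator.

No, 55 does not generate ℤ_115


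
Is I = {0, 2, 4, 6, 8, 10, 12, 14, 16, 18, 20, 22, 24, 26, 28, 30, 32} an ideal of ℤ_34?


Check ideal conditions for I = {0, 2, 4, 6, 8, 10, 12, 14, 16, 18, 20, 22, 24, 26, 28, 30, 32} in ℤ_34:
(1) I is an additive subgroup? Yes
(2) For r ∈ ℤ_34 and a ∈ I: r·a ∈ I? Yes

Yes, I is an ideal of ℤ_34


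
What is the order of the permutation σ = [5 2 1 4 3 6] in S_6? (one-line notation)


Cycle decomposition: (1 5 3)
Cycle lengths: 3
Order = lcm(3) = 3

ord(σ) = 3


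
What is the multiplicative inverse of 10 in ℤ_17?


Use the extended Euclidean algorithm to write 1 = 10·s + 17·t; then s mod 17 is the inverse.
Euclidean algorithm:
  10 = 0·17 + 10
  17 = 1·10 + 7
  10 = 1·7 + 3
  7 = 2·3 + 1
  3 = 3·1 + 0
gcd(10,17) = 1
Back-substitution gives: 10·(-5) + 17·(3) = 1
So 10⁻¹ ≡ -5 ≡ 12 (mod 17)
Check: 10 × 12 = 120 ≡ 1 (mod 17) ✓

10⁻¹ ≡ 12 (mod 17)


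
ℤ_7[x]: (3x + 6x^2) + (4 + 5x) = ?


Add coefficients mod 7:
x^0: 0 + 4 = 4 (mod 7)
x^1: 3 + 5 = 1 (mod 7)
x^2: 6 + 0 = 6 (mod 7)
Result: 4 + x + 6x^2

f + g = 4 + x + 6x^2


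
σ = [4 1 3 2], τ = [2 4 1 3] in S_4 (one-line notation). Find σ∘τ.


σ∘τ: apply τ first, then σ
1 →τ 2 →σ 1
2 →τ 4 →σ 2
3 →τ 1 →σ 4
4 →τ 3 →σ 3

σ∘τ = [1 2 4 3]


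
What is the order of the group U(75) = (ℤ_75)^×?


U(n) is the group of units mod n; |U(n)| = φ(n)
|U(75)| = φ(75) = 40

|U(75) = (ℤ_75)^×| = 40


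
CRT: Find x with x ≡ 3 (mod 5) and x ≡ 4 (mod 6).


m₁ = 5, m₂ = 6, gcd = 1, so CRT applies. M = m₁·m₂ = 30
Let M₁ = M/m₁ = 6, M₂ = M/m₂ = 5
Find y₁ ≡ M₁⁻¹ (mod m₁): 6⁻¹ ≡ 1 (mod 5)
Find y₂ ≡ M₂⁻¹ (mod m₂): 5⁻¹ ≡ 5 (mod 6)
x = a₁·M₁·y₁ + a₂·M₂·y₂ = 3·6·1 + 4·5·5 = 118
Reduce mod 30: x ≡ 28
Check: 28 mod 5 = 3 ✓, 28 mod 6 = 4 ✓

x ≡ 28 (mod 30)


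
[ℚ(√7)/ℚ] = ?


√7 has minimal polynomial x² - 7 (irreducible over ℚ since 7 is squarefree)

[ℚ(√7)/ℚ] = 2


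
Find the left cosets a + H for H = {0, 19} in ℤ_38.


H = {0, 19}, |H| = 2
Number of cosets = |G|/|H| = 38/2 = 19
0 + H = {0, 19}
1 + H = {1, 20}
2 + H = {2, 21}
3 + H = {3, 22}
4 + H = {4, 23}
5 + H = {5, 24}
6 + H = {6, 25}
7 + H = {7, 26}
8 + H = {8, 27}
9 + H = {9, 28}
10 + H = {10, 29}
11 + H = {11, 30}
12 + H = {12, 31}
13 + H = {13, 32}
14 + H = {14, 33}
15 + H = {15, 34}
16 + H = {16, 35}
17 + H = {17, 36}
18 + H = {18, 37}

Cosets: 0+H={0,19}; 1+H={1,20}; 2+H={2,21}; 3+H={3,22}; 4+H={4,23}; 5+H={5,24}; 6+H={6,25}; 7+H={7,26}; 8+H={8,27}; 9+H={9,28}; 10+H={10,29}; 11+H={11,30}; 12+H={12,31}; 13+H={13,32}; 14+H={14,33}; 15+H={15,34}; 16+H={16,35}; 17+H={17,36}; 18+H={18,37}


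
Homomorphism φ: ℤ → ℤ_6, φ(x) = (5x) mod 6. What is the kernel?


Kernel = preimage of identity
ker(φ) = {x ∈ ℤ : 5x ≡ 0 (mod 6)}. gcd(5,6) = 1, so 5x ≡ 0 (mod 6) ⟺ x ≡ 0 (mod 6/1 = 6). Hence ker(φ) = 6ℤ

ker(φ) = 6ℤ


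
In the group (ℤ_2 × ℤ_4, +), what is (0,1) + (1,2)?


Operation: componentwise addition mod (2, 4)
(0,1) + (1,2) = ((a₁+b₁) mod 2, (a₂+b₂) mod 4) with a = (0,1), b = (1,2)

(0,1) + (1,2) = (1,3)


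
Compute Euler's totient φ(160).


Factor n: 160 = 2^5 × 5
φ(n) = n · ∏(1 - 1/p) over distinct primes p | n
φ(160) = 160 · (1 - 1/2) · (1 - 1/5) = 64

φ(160) = 64


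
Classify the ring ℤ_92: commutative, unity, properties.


ℤ_92 is a commutative ring with unity 1; 92 = 2×46 is composite, so 2·46 ≡ 0 gives zero divisors (not an integral domain)
Commutative: Yes
Integral domain: No
Has unity: Yes

ℤ_92: Commutative=Yes, Unity=Yes


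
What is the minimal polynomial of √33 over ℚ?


√33 satisfies x² - 33 = 0, irreducible over ℚ since 33 is squarefree

Minimal polynomial: x² - 33


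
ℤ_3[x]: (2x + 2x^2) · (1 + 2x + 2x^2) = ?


Expand and collect like terms; reduce coefficients mod 3:
x^0: 0·1 = 0 ≡ 0 (mod 3)
x^1: 0·2 + 2·1 = 2 ≡ 2 (mod 3)
x^2: 0·2 + 2·2 + 2·1 = 6 ≡ 0 (mod 3)
x^3: 2·2 + 2·2 = 8 ≡ 2 (mod 3)
x^4: 2·2 = 4 ≡ 1 (mod 3)
Result: 2x + 2x^3 + x^4

f · g = 2x + 2x^3 + x^4


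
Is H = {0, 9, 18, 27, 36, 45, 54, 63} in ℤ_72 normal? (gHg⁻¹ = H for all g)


H = {0, 9, 18, 27, 36, 45, 54, 63} in ℤ_72
ℤ_72 is abelian; every subgroup of an abelian group is normal

Yes, normal subgroup


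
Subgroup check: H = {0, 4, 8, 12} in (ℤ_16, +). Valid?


Subgroup test for H = {0, 4, 8, 12} in (ℤ_16, +):
(1) 0 ∈ H? Yes
(2) Closure: for all a,b ∈ H, (a+b) mod 16 ∈ H? Yes
(3) Inverses: for all a ∈ H, -a mod 16 ∈ H? Yes

Yes, H is a subgroup of ℤ_16


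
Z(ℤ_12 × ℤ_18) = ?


Z(G) = {g ∈ G | gx = xg for all x ∈ G}
Direct product of abelian groups is abelian, so Z(G) = G

Z(ℤ_12 × ℤ_18) = ℤ_12 × ℤ_18


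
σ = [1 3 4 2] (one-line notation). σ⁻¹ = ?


To find σ⁻¹, swap domain and range:
σ(1) = 1 → σ⁻¹(1) = 1
σ(2) = 3 → σ⁻¹(3) = 2
σ(3) = 4 → σ⁻¹(4) = 3
σ(4) = 2 → σ⁻¹(2) = 4

σ⁻¹ = [1 4 2 3]


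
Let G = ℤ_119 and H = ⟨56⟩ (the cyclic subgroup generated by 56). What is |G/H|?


|⟨56⟩| = n / gcd(56, 119) = 119 / 7 = 17
H is normal (ℤ_119 is abelian).
|G/H| = |G| / |H| = 119 / 17 = 7

|G/H| = 7


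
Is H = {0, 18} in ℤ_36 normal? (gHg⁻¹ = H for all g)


H = {0, 18} in ℤ_36
ℤ_36 is abelian; every subgroup of an abelian group is normal

Yes, normal subgroup


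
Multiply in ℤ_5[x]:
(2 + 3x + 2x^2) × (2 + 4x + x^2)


Expand and collect like terms; reduce coefficients mod 5:
x^0: 2·2 = 4 ≡ 4 (mod 5)
x^1: 2·4 + 3·2 = 14 ≡ 4 (mod 5)
x^2: 2·1 + 3·4 + 2·2 = 18 ≡ 3 (mod 5)
x^3: 3·1 + 2·4 = 11 ≡ 1 (mod 5)
x^4: 2·1 = 2 ≡ 2 (mod 5)
Result: 4 + 4x + 3x^2 + x^3 + 2x^4

f · g = 4 + 4x + 3x^2 + x^3 + 2x^4


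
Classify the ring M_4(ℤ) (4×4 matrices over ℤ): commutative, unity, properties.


Matrix multiplication is non-commutative for n ≥ 2; the identity matrix I is the unity; singular matrices give zero divisors, so not an integral domain
Commutative: No
Integral domain: No
Has unity: Yes

M_4(ℤ) (4×4 matrices over ℤ): Commutative=No, Unity=Yes


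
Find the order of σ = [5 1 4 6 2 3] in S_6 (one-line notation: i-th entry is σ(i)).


Cycle decomposition: (1 5 2) (3 4 6)
Cycle lengths: 3, 3
Order = lcm(3, 3) = 3

ord(σ) = 3


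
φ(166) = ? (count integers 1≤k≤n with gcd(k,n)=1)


Factor n: 166 = 2 × 83
φ(n) = n · ∏(1 - 1/p) over distinct primes p | n
φ(166) = 166 · (1 - 1/2) · (1 - 1/83) = 82

φ(166) = 82


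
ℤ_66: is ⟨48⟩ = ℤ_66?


g generates ℤ_n iff gcd(g, n) = 1
gcd(48, 66) = 6
Since gcd = 6 ≠ 1, ⟨48⟩ has order 11 < 66, so 48 is not a generator.

No, 48 does not generate ℤ_66


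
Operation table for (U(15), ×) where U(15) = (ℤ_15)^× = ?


Elements: {1, 2, 4, 7, 8, 11, 13, 14}
Operation: multiplication mod 15
Entry (a, b) = (a × b) mod 15

Cayley table:
   |  1 |  2 |  4 |  7 |  8 | 11 | 13 | 14
 1 |  1 |  2 |  4 |  7 |  8 | 11 | 13 | 14
 2 |  2 |  4 |  8 | 14 |  1 |  7 | 11 | 13
 4 |  4 |  8 |  1 | 13 |  2 | 14 |  7 | 11
 7 |  7 | 14 | 13 |  4 | 11 |  2 |  1 |  8
 8 |  8 |  1 |  2 | 11 |  4 | 13 | 14 |  7
11 | 11 |  7 | 14 |  2 | 13 |  1 |  8 |  4
13 | 13 | 11 |  7 |  1 | 14 |  8 |  4 |  2
14 | 14 | 13 | 11 |  8 |  7 |  4 |  2 |  1


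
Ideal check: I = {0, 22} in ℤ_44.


Check ideal conditions for I = {0, 22} in ℤ_44:
(1) I is an additive subgroup? Yes
(2) For r ∈ ℤ_44 and a ∈ I: r·a ∈ I? Yes

Yes, I is an ideal of ℤ_44


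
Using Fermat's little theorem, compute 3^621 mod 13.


Fermat's little theorem: if p is prime and gcd(a,p)=1, then a^(p-1) ≡ 1 (mod p)
p = 13 is prime, gcd(3,13) = 1
Reduce exponent: 621 mod 12 = 9
So 3^621 ≡ 3^9 (mod 13)
3^9 mod 13 = 1

3^621 ≡ 1 (mod 13)


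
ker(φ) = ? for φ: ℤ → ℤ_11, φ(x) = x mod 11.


Kernel = preimage of identity
ker(φ) = {x ∈ ℤ : x ≡ 0 (mod 11)} = 11ℤ = {0, ±11, ±22, ...}

ker(φ) = 11ℤ


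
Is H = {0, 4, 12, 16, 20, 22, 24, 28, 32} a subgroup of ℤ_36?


Subgroup test for H = {0, 4, 12, 16, 20, 22, 24, 28, 32} in (ℤ_36, +):
(1) 0 ∈ H? Yes
(2) Closure: for all a,b ∈ H, (a+b) mod 36 ∈ H? No  [counterexample: 4 + 4 = 8 ∉ H]
(3) Inverses: for all a ∈ H, -a mod 36 ∈ H? No

No, H is not a subgroup of ℤ_36


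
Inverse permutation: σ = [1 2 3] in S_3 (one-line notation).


To find σ⁻¹, swap domain and range:
σ(1) = 1 → σ⁻¹(1) = 1
σ(2) = 2 → σ⁻¹(2) = 2
σ(3) = 3 → σ⁻¹(3) = 3

σ⁻¹ = [1 2 3]


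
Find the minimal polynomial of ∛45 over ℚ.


∛45 satisfies x³ - 45 = 0, irreducible over ℚ (no rational root; 45 is not a perfect cube)

Minimal polynomial: x³ - 45


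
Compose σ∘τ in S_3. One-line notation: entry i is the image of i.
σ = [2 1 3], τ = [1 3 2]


σ∘τ: apply τ first, then σ
1 →τ 1 →σ 2
2 →τ 3 →σ 3
3 →τ 2 →σ 1

σ∘τ = [2 3 1]


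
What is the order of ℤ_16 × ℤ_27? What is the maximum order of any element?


|ℤ_16 × ℤ_27| = 16 × 27 = 432
Max element order = lcm(16,27) = 432
Cyclic? Yes (gcd=1)

|ℤ_16×ℤ_27| = 432, max element order = 432


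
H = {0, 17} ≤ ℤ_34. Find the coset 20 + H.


20 + H = {20 + h (mod 34) : h ∈ H}
20+0=20, 20+17=3
20 + H = {3, 20} = 3 + H

20 + H = {3, 20}


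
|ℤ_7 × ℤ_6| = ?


|A × B| = |A| · |B|
|ℤ_7 × ℤ_6| = 7 × 6 = 42

|ℤ_7 × ℤ_6| = 42


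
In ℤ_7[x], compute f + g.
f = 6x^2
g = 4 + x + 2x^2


Add coefficients mod 7:
x^0: 0 + 4 = 4 (mod 7)
x^1: 0 + 1 = 1 (mod 7)
x^2: 6 + 2 = 1 (mod 7)
Result: 4 + x + x^2

f + g = 4 + x + x^2


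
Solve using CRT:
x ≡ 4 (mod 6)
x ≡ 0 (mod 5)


m₁ = 6, m₂ = 5, gcd = 1, so CRT applies. M = m₁·m₂ = 30
Let M₁ = M/m₁ = 5, M₂ = M/m₂ = 6
Find y₁ ≡ M₁⁻¹ (mod m₁): 5⁻¹ ≡ 5 (mod 6)
Find y₂ ≡ M₂⁻¹ (mod m₂): 6⁻¹ ≡ 1 (mod 5)
x = a₁·M₁·y₁ + a₂·M₂·y₂ = 4·5·5 + 0·6·1 = 100
Reduce mod 30: x ≡ 10
Check: 10 mod 6 = 4 ✓, 10 mod 5 = 0 ✓

x ≡ 10 (mod 30)


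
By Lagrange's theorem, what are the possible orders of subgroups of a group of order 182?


Lagrange's theorem: |H| divides |G|
|G| = 182
Divisors of 182: 1, 2, 7, 13, 14, 26, 91, 182

Possible subgroup orders: {1, 2, 7, 13, 14, 26, 91, 182}


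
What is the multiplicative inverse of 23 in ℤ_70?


Use the extended Euclidean algorithm to write 1 = 23·s + 70·t; then s mod 70 is the inverse.
Euclidean algorithm:
  23 = 0·70 + 23
  70 = 3·23 + 1
  23 = 23·1 + 0
gcd(23,70) = 1
Back-substitution gives: 23·(-3) + 70·(1) = 1
So 23⁻¹ ≡ -3 ≡ 67 (mod 70)
Check: 23 × 67 = 1541 ≡ 1 (mod 70) ✓

23⁻¹ ≡ 67 (mod 70)


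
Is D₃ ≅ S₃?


Comparing D₃ and S₃:
Both are the unique non-abelian group of order 6

Yes, D₃ ≅ S₃


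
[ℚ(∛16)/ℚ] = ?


∛16 has minimal polynomial x³ - 16 (irreducible over ℚ since 16 is not a perfect cube)

[ℚ(∛16)/ℚ] = 3


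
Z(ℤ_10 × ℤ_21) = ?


Z(G) = {g ∈ G | gx = xg for all x ∈ G}
Direct product of abelian groups is abelian, so Z(G) = G

Z(ℤ_10 × ℤ_21) = ℤ_10 × ℤ_21


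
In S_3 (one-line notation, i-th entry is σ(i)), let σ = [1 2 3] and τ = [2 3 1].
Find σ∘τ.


σ∘τ: apply τ first, then σ
1 →τ 2 →σ 2
2 →τ 3 →σ 3
3 →τ 1 →σ 1

σ∘τ = [2 3 1]


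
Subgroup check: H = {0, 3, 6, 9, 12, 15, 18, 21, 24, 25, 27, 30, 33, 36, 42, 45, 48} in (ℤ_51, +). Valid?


Subgroup test for H = {0, 3, 6, 9, 12, 15, 18, 21, 24, 25, 27, 30, 33, 36, 42, 45, 48} in (ℤ_51, +):
(1) 0 ∈ H? Yes
(2) Closure: for all a,b ∈ H, (a+b) mod 51 ∈ H? No  [counterexample: 3 + 25 = 28 ∉ H]
(3) Inverses: for all a ∈ H, -a mod 51 ∈ H? No

No, H is not a subgroup of ℤ_51


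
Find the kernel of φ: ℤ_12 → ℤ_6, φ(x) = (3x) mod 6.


Kernel = preimage of identity
ker(φ) = {x ∈ ℤ_12 : 3x ≡ 0 (mod 6)}. Since 6 | 12, φ is well-defined. The kernel is the cyclic subgroup ⟨2⟩ of ℤ_12 (order 6), i.e. {0, 2, 4, 6, 8, 10}

ker(φ) = {0, 2, 4, 6, 8, 10}


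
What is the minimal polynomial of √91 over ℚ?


√91 satisfies x² - 91 = 0, irreducible over ℚ since 91 is squarefree

Minimal polynomial: x² - 91


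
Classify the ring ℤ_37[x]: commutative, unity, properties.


ℤ_37 is a field (n prime), so ℤ_37[x] is a commutative integral domain with unity
Commutative: Yes
Integral domain: Yes
Has unity: Yes

ℤ_37[x]: Commutative=Yes, Unity=Yes


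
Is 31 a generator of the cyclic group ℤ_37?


g generates ℤ_n iff gcd(g, n) = 1
gcd(31, 37) = 1
Since gcd = 1, 31 is a generator.

Yes, 31 generates ℤ_37


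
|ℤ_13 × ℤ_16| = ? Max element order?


|ℤ_13 × ℤ_16| = 13 × 16 = 208
Max element order = lcm(13,16) = 208
Cyclic? Yes (gcd=1)

|ℤ_13×ℤ_16| = 208, max element order = 208


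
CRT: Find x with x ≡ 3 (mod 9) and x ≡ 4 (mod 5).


m₁ = 9, m₂ = 5, gcd = 1, so CRT applies. M = m₁·m₂ = 45
Let M₁ = M/m₁ = 5, M₂ = M/m₂ = 9
Find y₁ ≡ M₁⁻¹ (mod m₁): 5⁻¹ ≡ 2 (mod 9)
Find y₂ ≡ M₂⁻¹ (mod m₂): 9⁻¹ ≡ 4 (mod 5)
x = a₁·M₁·y₁ + a₂·M₂·y₂ = 3·5·2 + 4·9·4 = 174
Reduce mod 45: x ≡ 39
Check: 39 mod 9 = 3 ✓, 39 mod 5 = 4 ✓

x ≡ 39 (mod 45)


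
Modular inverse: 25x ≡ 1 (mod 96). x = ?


Use the extended Euclidean algorithm to write 1 = 25·s + 96·t; then s mod 96 is the inverse.
Euclidean algorithm:
  25 = 0·96 + 25
  96 = 3·25 + 21
  25 = 1·21 + 4
  21 = 5·4 + 1
  4 = 4·1 + 0
gcd(25,96) = 1
Back-substitution gives: 25·(-23) + 96·(6) = 1
So 25⁻¹ ≡ -23 ≡ 73 (mod 96)
Check: 25 × 73 = 1825 ≡ 1 (mod 96) ✓

25⁻¹ ≡ 73 (mod 96)


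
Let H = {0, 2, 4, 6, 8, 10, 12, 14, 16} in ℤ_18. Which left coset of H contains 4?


4 + H = {4 + h (mod 18) : h ∈ H}
4+0=4, 4+2=6, 4+4=8, 4+6=10, 4+8=12, 4+10=14, 4+12=16, 4+14=0, 4+16=2
4 + H = {0, 2, 4, 6, 8, 10, 12, 14, 16} = 0 + H

4 + H = {0, 2, 4, 6, 8, 10, 12, 14, 16}


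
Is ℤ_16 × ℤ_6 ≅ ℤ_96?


Comparing ℤ_16 × ℤ_6 and ℤ_96:
gcd(16,6) = 2 ≠ 1. Max element order in ℤ_16×ℤ_6 is lcm(16,6) = 48 < 96, so it has no element of order 96

No, ℤ_16 × ℤ_6 ≇ ℤ_96


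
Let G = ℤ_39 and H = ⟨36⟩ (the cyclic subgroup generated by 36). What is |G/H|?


|⟨36⟩| = n / gcd(36, 39) = 39 / 3 = 13
H is normal (ℤ_39 is abelian).
|G/H| = |G| / |H| = 39 / 13 = 3

|G/H| = 3


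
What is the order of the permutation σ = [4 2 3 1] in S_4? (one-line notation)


Cycle decomposition: (1 4)
Cycle lengths: 2
Order = lcm(2) = 2

ord(σ) = 2


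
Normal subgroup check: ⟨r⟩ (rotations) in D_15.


H = ⟨r⟩ (rotations) in D_15
The rotation subgroup ⟨r⟩ has index 2 in D_15, so it is normal

Yes, normal subgroup


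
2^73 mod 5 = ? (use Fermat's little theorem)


Fermat's little theorem: if p is prime and gcd(a,p)=1, then a^(p-1) ≡ 1 (mod p)
p = 5 is prime, gcd(2,5) = 1
Reduce exponent: 73 mod 4 = 1
So 2^73 ≡ 2^1 (mod 5)
2^1 mod 5 = 2

2^73 ≡ 2 (mod 5)


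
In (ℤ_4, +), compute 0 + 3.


Operation: addition mod 4
0 + 3 = (a + b) mod 4 with a = 0, b = 3

0 + 3 = 3


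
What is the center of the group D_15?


Z(G) = {g ∈ G | gx = xg for all x ∈ G}
For odd n, Z(D_n) = {e}: no nontrivial rotation commutes with all reflections

Z(D_15) = {e}


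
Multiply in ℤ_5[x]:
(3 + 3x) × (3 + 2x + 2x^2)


Expand and collect like terms; reduce coefficients mod 5:
x^0: 3·3 = 9 ≡ 4 (mod 5)
x^1: 3·2 + 3·3 = 15 ≡ 0 (mod 5)
x^2: 3·2 + 3·2 = 12 ≡ 2 (mod 5)
x^3: 3·2 = 6 ≡ 1 (mod 5)
Result: 4 + 2x^2 + x^3

f · g = 4 + 2x^2 + x^3


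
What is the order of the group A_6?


|A_n| = n!/2 (even permutations)
|A_6| = 6!/2 = 720/2 = 360

|A_6| = 360


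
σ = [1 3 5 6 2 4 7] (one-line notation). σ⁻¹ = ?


To find σ⁻¹, swap domain and range:
σ(1) = 1 → σ⁻¹(1) = 1
σ(2) = 3 → σ⁻¹(3) = 2
σ(3) = 5 → σ⁻¹(5) = 3
σ(4) = 6 → σ⁻¹(6) = 4
σ(5) = 2 → σ⁻¹(2) = 5
σ(6) = 4 → σ⁻¹(4) = 6
σ(7) = 7 → σ⁻¹(7) = 7

σ⁻¹ = [1 5 2 6 3 4 7]


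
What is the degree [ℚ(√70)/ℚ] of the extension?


√70 has minimal polynomial x² - 70 (irreducible over ℚ since 70 is squarefree)

[ℚ(√70)/ℚ] = 2


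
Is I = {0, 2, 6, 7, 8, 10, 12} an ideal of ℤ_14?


Check ideal conditions for I = {0, 2, 6, 7, 8, 10, 12} in ℤ_14:
(1) I is an additive subgroup? No
(2) For r ∈ ℤ_14 and a ∈ I: r·a ∈ I? No  [counterexample: r=2, a=2, r·a mod 14 = 4 ∉ I]

No, I is not an ideal of ℤ_14


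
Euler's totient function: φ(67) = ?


Factor n: 67 = 67
φ(n) = n · ∏(1 - 1/p) over distinct primes p | n
φ(67) = 67 · (1 - 1/67) = 66

φ(67) = 66


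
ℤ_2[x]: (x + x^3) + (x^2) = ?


Add coefficients mod 2:
x^0: 0 + 0 = 0 (mod 2)
x^1: 1 + 0 = 1 (mod 2)
x^2: 0 + 1 = 1 (mod 2)
x^3: 1 + 0 = 1 (mod 2)
Result: x + x^2 + x^3

f + g = x + x^2 + x^3


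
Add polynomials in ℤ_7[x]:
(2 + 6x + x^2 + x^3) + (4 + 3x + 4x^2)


Add coefficients mod 7:
x^0: 2 + 4 = 6 (mod 7)
x^1: 6 + 3 = 2 (mod 7)
x^2: 1 + 4 = 5 (mod 7)
x^3: 1 + 0 = 1 (mod 7)
Result: 6 + 2x + 5x^2 + x^3

f + g = 6 + 2x + 5x^2 + x^3


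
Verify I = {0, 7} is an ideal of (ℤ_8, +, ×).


Check ideal conditions for I = {0, 7} in ℤ_8:
(1) I is an additive subgroup? No
(2) For r ∈ ℤ_8 and a ∈ I: r·a ∈ I? No  [counterexample: r=2, a=7, r·a mod 8 = 6 ∉ I]

No, I is not an ideal of ℤ_8


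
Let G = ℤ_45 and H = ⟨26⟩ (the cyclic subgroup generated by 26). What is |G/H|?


|⟨26⟩| = n / gcd(26, 45) = 45 / 1 = 45
H is normal (ℤ_45 is abelian).
|G/H| = |G| / |H| = 45 / 45 = 1

|G/H| = 1


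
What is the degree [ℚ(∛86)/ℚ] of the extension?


∛86 has minimal polynomial x³ - 86 (irreducible over ℚ since 86 is not a perfect cube)

[ℚ(∛86)/ℚ] = 3


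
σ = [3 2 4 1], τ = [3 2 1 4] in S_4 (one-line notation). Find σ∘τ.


σ∘τ: apply τ first, then σ
1 →τ 3 →σ 4
2 →τ 2 →σ 2
3 →τ 1 →σ 3
4 →τ 4 →σ 1

σ∘τ = [4 2 3 1]


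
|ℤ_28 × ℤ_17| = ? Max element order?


|ℤ_28 × ℤ_17| = 28 × 17 = 476
Max element order = lcm(28,17) = 476
Cyclic? Yes (gcd=1)

|ℤ_28×ℤ_17| = 476, max element order = 476


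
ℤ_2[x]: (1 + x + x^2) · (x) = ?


Expand and collect like terms; reduce coefficients mod 2:
x^0: 1·0 = 0 ≡ 0 (mod 2)
x^1: 1·1 + 1·0 = 1 ≡ 1 (mod 2)
x^2: 1·1 + 1·0 = 1 ≡ 1 (mod 2)
x^3: 1·1 = 1 ≡ 1 (mod 2)
Result: x + x^2 + x^3

f · g = x + x^2 + x^3


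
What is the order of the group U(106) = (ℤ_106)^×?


U(n) is the group of units mod n; |U(n)| = φ(n)
|U(106)| = φ(106) = 52

|U(106) = (ℤ_106)^×| = 52


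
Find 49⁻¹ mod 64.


Use the extended Euclidean algorithm to write 1 = 49·s + 64·t; then s mod 64 is the inverse.
Euclidean algorithm:
  49 = 0·64 + 49
  64 = 1·49 + 15
  49 = 3·15 + 4
  15 = 3·4 + 3
  4 = 1·3 + 1
  3 = 3·1 + 0
gcd(49,64) = 1
Back-substitution gives: 49·(17) + 64·(-13) = 1
So 49⁻¹ ≡ 17 ≡ 17 (mod 64)
Check: 49 × 17 = 833 ≡ 1 (mod 64) ✓

49⁻¹ ≡ 17 (mod 64)


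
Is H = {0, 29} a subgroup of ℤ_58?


Subgroup test for H = {0, 29} in (ℤ_58, +):
(1) 0 ∈ H? Yes
(2) Closure: for all a,b ∈ H, (a+b) mod 58 ∈ H? Yes
(3) Inverses: for all a ∈ H, -a mod 58 ∈ H? Yes

Yes, H is a subgroup of ℤ_58


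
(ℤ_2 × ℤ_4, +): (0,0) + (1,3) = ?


Operation: componentwise addition mod (2, 4)
(0,0) + (1,3) = ((a₁+b₁) mod 2, (a₂+b₂) mod 4) with a = (0,0), b = (1,3)

(0,0) + (1,3) = (1,3)


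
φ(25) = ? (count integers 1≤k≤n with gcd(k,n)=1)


φ(n) = count of k ∈ {1,...,n} with gcd(k,n)=1
Coprimes to 25: {1, 2, 3, 4, 6, 7, 8, 9, 11, 12, 13, 14, 16, 17, 18, 19, 21, 22, 23, 24}
Count: 20

φ(25) = 20


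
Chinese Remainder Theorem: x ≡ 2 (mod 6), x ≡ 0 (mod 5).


m₁ = 6, m₂ = 5, gcd = 1, so CRT applies. M = m₁·m₂ = 30
Let M₁ = M/m₁ = 5, M₂ = M/m₂ = 6
Find y₁ ≡ M₁⁻¹ (mod m₁): 5⁻¹ ≡ 5 (mod 6)
Find y₂ ≡ M₂⁻¹ (mod m₂): 6⁻¹ ≡ 1 (mod 5)
x = a₁·M₁·y₁ + a₂·M₂·y₂ = 2·5·5 + 0·6·1 = 50
Reduce mod 30: x ≡ 20
Check: 20 mod 6 = 2 ✓, 20 mod 5 = 0 ✓

x ≡ 20 (mod 30)


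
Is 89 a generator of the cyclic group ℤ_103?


g generates ℤ_n iff gcd(g, n) = 1
gcd(89, 103) = 1
Since gcd = 1, 89 is a generator.

Yes, 89 generates ℤ_103


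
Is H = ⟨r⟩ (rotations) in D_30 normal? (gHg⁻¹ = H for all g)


H = ⟨r⟩ (rotations) in D_30
The rotation subgroup ⟨r⟩ has index 2 in D_30, so it is normal

Yes, normal subgroup


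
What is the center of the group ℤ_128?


Z(G) = {g ∈ G | gx = xg for all x ∈ G}
ℤ_128 is abelian, so Z(G) = G

Z(ℤ_128) = ℤ_128


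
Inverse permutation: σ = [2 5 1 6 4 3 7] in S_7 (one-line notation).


To find σ⁻¹, swap domain and range:
σ(1) = 2 → σ⁻¹(2) = 1
σ(2) = 5 → σ⁻¹(5) = 2
σ(3) = 1 → σ⁻¹(1) = 3
σ(4) = 6 → σ⁻¹(6) = 4
σ(5) = 4 → σ⁻¹(4) = 5
σ(6) = 3 → σ⁻¹(3) = 6
σ(7) = 7 → σ⁻¹(7) = 7

σ⁻¹ = [3 1 6 5 2 4 7]


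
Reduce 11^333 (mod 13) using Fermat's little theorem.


Fermat's little theorem: if p is prime and gcd(a,p)=1, then a^(p-1) ≡ 1 (mod p)
p = 13 is prime, gcd(11,13) = 1
Reduce exponent: 333 mod 12 = 9
So 11^333 ≡ 11^9 (mod 13)
11^9 mod 13 = 8

11^333 ≡ 8 (mod 13)


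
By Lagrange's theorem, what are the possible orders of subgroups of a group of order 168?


Lagrange's theorem: |H| divides |G|
|G| = 168
Divisors of 168: 1, 2, 3, 4, 6, 7, 8, 12, 14, 21, 24, 28, 42, 56, 84, 168

Possible subgroup orders: {1, 2, 3, 4, 6, 7, 8, 12, 14, 21, 24, 28, 42, 56, 84, 168}


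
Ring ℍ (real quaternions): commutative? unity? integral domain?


quaternion multiplication is non-commutative (ij = k ≠ ji = -k); has unity 1; a division ring but not an integral domain since integral domains are commutative by convention
Commutative: No
Integral domain: No
Has unity: Yes

ℍ (real quaternions): Commutative=No, Unity=Yes


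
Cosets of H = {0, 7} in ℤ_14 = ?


H = {0, 7}, |H| = 2
Number of cosets = |G|/|H| = 14/2 = 7
0 + H = {0, 7}
1 + H = {1, 8}
2 + H = {2, 9}
3 + H = {3, 10}
4 + H = {4, 11}
5 + H = {5, 12}
6 + H = {6, 13}

Cosets: 0+H={0,7}; 1+H={1,8}; 2+H={2,9}; 3+H={3,10}; 4+H={4,11}; 5+H={5,12}; 6+H={6,13}


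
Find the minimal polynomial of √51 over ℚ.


√51 satisfies x² - 51 = 0, irreducible over ℚ since 51 is squarefree

Minimal polynomial: x² - 51


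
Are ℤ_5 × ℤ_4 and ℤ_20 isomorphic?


Comparing ℤ_5 × ℤ_4 and ℤ_20:
gcd(5,4) = 1, so ℤ_5 × ℤ_4 ≅ ℤ_20 (CRT)

Yes, ℤ_5 × ℤ_4 ≅ ℤ_20


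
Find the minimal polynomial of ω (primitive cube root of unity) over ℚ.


ω satisfies x² + x + 1 = 0 (the cyclotomic polynomial Φ₃)

Minimal polynomial: x² + x + 1


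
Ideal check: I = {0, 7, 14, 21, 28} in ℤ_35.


Check ideal conditions for I = {0, 7, 14, 21, 28} in ℤ_35:
(1) I is an additive subgroup? Yes
(2) For r ∈ ℤ_35 and a ∈ I: r·a ∈ I? Yes

Yes, I is an ideal of ℤ_35


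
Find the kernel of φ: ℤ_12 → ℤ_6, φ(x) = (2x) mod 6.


Kernel = preimage of identity
ker(φ) = {x ∈ ℤ_12 : 2x ≡ 0 (mod 6)}. Since 6 | 12, φ is well-defined. The kernel is the cyclic subgroup ⟨3⟩ of ℤ_12 (order 4), i.e. {0, 3, 6, 9}

ker(φ) = {0, 3, 6, 9}


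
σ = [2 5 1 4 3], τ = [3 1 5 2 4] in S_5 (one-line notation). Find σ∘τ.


σ∘τ: apply τ first, then σ
1 →τ 3 →σ 1
2 →τ 1 →σ 2
3 →τ 5 →σ 3
4 →τ 2 →σ 5
5 →τ 4 →σ 4

σ∘τ = [1 2 3 5 4]


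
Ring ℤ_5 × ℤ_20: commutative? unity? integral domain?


Direct product ring; commutative with unity (1,1); but (1,0)·(0,1) = (0,0) gives zero divisors, so not an integral domain
Commutative: Yes
Integral domain: No
Has unity: Yes

ℤ_5 × ℤ_20: Commutative=Yes, Unity=Yes


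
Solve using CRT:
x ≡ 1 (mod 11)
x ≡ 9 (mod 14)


m₁ = 11, m₂ = 14, gcd = 1, so CRT applies. M = m₁·m₂ = 154
Let M₁ = M/m₁ = 14, M₂ = M/m₂ = 11
Find y₁ ≡ M₁⁻¹ (mod m₁): 14⁻¹ ≡ 4 (mod 11)
Find y₂ ≡ M₂⁻¹ (mod m₂): 11⁻¹ ≡ 9 (mod 14)
x = a₁·M₁·y₁ + a₂·M₂·y₂ = 1·14·4 + 9·11·9 = 947
Reduce mod 154: x ≡ 23
Check: 23 mod 11 = 1 ✓, 23 mod 14 = 9 ✓

x ≡ 23 (mod 154)


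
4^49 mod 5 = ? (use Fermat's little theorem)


Fermat's little theorem: if p is prime and gcd(a,p)=1, then a^(p-1) ≡ 1 (mod p)
p = 5 is prime, gcd(4,5) = 1
Reduce exponent: 49 mod 4 = 1
So 4^49 ≡ 4^1 (mod 5)
4^1 mod 5 = 4

4^49 ≡ 4 (mod 5)


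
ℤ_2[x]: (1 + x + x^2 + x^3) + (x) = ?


Add coefficients mod 2:
x^0: 1 + 0 = 1 (mod 2)
x^1: 1 + 1 = 0 (mod 2)
x^2: 1 + 0 = 1 (mod 2)
x^3: 1 + 0 = 1 (mod 2)
Result: 1 + x^2 + x^3

f + g = 1 + x^2 + x^3


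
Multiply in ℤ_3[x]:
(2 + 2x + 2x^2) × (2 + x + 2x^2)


Expand and collect like terms; reduce coefficients mod 3:
x^0: 2·2 = 4 ≡ 1 (mod 3)
x^1: 2·1 + 2·2 = 6 ≡ 0 (mod 3)
x^2: 2·2 + 2·1 + 2·2 = 10 ≡ 1 (mod 3)
x^3: 2·2 + 2·1 = 6 ≡ 0 (mod 3)
x^4: 2·2 = 4 ≡ 1 (mod 3)
Result: 1 + x^2 + x^4

f · g = 1 + x^2 + x^4


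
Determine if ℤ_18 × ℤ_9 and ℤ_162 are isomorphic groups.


Comparing ℤ_18 × ℤ_9 and ℤ_162:
gcd(18,9) = 9 ≠ 1. Max element order in ℤ_18×ℤ_9 is lcm(18,9) = 18 < 162, so it has no element of order 162

No, ℤ_18 × ℤ_9 ≇ ℤ_162


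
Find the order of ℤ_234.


ℤ_n has n elements.

|ℤ_234| = 234


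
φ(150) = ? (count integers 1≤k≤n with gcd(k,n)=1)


Factor n: 150 = 2 × 3 × 5^2
φ(n) = n · ∏(1 - 1/p) over distinct primes p | n
φ(150) = 150 · (1 - 1/2) · (1 - 1/3) · (1 - 1/5) = 40

φ(150) = 40


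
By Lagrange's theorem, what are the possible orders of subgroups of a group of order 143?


Lagrange's theorem: |H| divides |G|
|G| = 143
Divisors of 143: 1, 11, 13, 143

Possible subgroup orders: {1, 11, 13, 143}


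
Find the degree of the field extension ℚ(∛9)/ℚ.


∛9 has minimal polynomial x³ - 9 (irreducible over ℚ since 9 is not a perfect cube)

[ℚ(∛9)/ℚ] = 3


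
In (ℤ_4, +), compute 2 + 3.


Operation: addition mod 4
2 + 3 = (a + b) mod 4 with a = 2, b = 3

2 + 3 = 1


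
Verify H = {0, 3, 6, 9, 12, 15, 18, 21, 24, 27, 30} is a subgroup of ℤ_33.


Subgroup test for H = {0, 3, 6, 9, 12, 15, 18, 21, 24, 27, 30} in (ℤ_33, +):
(1) 0 ∈ H? Yes
(2) Closure: for all a,b ∈ H, (a+b) mod 33 ∈ H? Yes
(3) Inverses: for all a ∈ H, -a mod 33 ∈ H? Yes

Yes, H is a subgroup of ℤ_33


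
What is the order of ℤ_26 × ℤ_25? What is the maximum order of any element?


|ℤ_26 × ℤ_25| = 26 × 25 = 650
Max element order = lcm(26,25) = 650
Cyclic? Yes (gcd=1)

|ℤ_26×ℤ_25| = 650, max element order = 650


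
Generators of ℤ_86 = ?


g generates ℤ_n iff gcd(g,n) = 1
Prime factors of 86: 2, 43
Generators are g ∈ {1,...,85} not divisible by any of these primes.
Generators: {1, 3, 5, 7, 9, 11, 13, 15, 17, 19, 21, 23, 25, 27, 29, 31, 33, 35, 37, 39, 41, 45, 47, 49, 51, 53, 55, 57, 59, 61, 63, 65, 67, 69, 71, 73, 75, 77, 79, 81, 83, 85}
Number of generators = φ(86) = 42

Generators of ℤ_86 = {1, 3, 5, 7, 9, 11, 13, 15, 17, 19, 21, 23, 25, 27, 29, 31, 33, 35, 37, 39, 41, 45, 47, 49, 51, 53, 55, 57, 59, 61, 63, 65, 67, 69, 71, 73, 75, 77, 79, 81, 83, 85}


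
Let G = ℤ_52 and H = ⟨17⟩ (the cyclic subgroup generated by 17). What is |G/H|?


|⟨17⟩| = n / gcd(17, 52) = 52 / 1 = 52
H is normal (ℤ_52 is abelian).
|G/H| = |G| / |H| = 52 / 52 = 1

|G/H| = 1


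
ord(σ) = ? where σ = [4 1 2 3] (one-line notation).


Cycle decomposition: (1 4 3 2)
Cycle lengths: 4
Order = lcm(4) = 4

ord(σ) = 4


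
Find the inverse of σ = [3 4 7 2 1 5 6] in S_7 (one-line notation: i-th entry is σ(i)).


To find σ⁻¹, swap domain and range:
σ(1) = 3 → σ⁻¹(3) = 1
σ(2) = 4 → σ⁻¹(4) = 2
σ(3) = 7 → σ⁻¹(7) = 3
σ(4) = 2 → σ⁻¹(2) = 4
σ(5) = 1 → σ⁻¹(1) = 5
σ(6) = 5 → σ⁻¹(5) = 6
σ(7) = 6 → σ⁻¹(6) = 7

σ⁻¹ = [5 4 1 2 6 7 3]


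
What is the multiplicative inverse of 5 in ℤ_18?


Use the extended Euclidean algorithm to write 1 = 5·s + 18·t; then s mod 18 is the inverse.
Euclidean algorithm:
  5 = 0·18 + 5
  18 = 3·5 + 3
  5 = 1·3 + 2
  3 = 1·2 + 1
  2 = 2·1 + 0
gcd(5,18) = 1
Back-substitution gives: 5·(-7) + 18·(2) = 1
So 5⁻¹ ≡ -7 ≡ 11 (mod 18)
Check: 5 × 11 = 55 ≡ 1 (mod 18) ✓

5⁻¹ ≡ 11 (mod 18)


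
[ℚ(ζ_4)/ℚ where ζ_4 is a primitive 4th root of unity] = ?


[ℚ(ζ_n):ℚ] = deg Φ_n(x) = φ(n). Here φ(4) = 2

[ℚ(ζ_4)/ℚ where ζ_4 is a primitive 4th root of unity] = 2


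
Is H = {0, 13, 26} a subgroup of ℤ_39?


Subgroup test for H = {0, 13, 26} in (ℤ_39, +):
(1) 0 ∈ H? Yes
(2) Closure: for all a,b ∈ H, (a+b) mod 39 ∈ H? Yes
(3) Inverses: for all a ∈ H, -a mod 39 ∈ H? Yes

Yes, H is a subgroup of ℤ_39


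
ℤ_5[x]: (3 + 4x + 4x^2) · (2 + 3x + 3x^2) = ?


Expand and collect like terms; reduce coefficients mod 5:
x^0: 3·2 = 6 ≡ 1 (mod 5)
x^1: 3·3 + 4·2 = 17 ≡ 2 (mod 5)
x^2: 3·3 + 4·3 + 4·2 = 29 ≡ 4 (mod 5)
x^3: 4·3 + 4·3 = 24 ≡ 4 (mod 5)
x^4: 4·3 = 12 ≡ 2 (mod 5)
Result: 1 + 2x + 4x^2 + 4x^3 + 2x^4

f · g = 1 + 2x + 4x^2 + 4x^3 + 2x^4


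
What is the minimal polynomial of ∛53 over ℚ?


∛53 satisfies x³ - 53 = 0, irreducible over ℚ (no rational root; 53 is not a perfect cube)

Minimal polynomial: x³ - 53


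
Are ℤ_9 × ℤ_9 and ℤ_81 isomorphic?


Comparing ℤ_9 × ℤ_9 and ℤ_81:
gcd(9,9) = 9 ≠ 1. Max element order in ℤ_9×ℤ_9 is lcm(9,9) = 9 < 81, so it has no element of order 81

No, ℤ_9 × ℤ_9 ≇ ℤ_81


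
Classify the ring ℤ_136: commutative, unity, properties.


ℤ_136 is a commutative ring with unity 1; 136 = 2×68 is composite, so 2·68 ≡ 0 gives zero divisors (not an integral domain)
Commutative: Yes
Integral domain: No
Has unity: Yes

ℤ_136: Commutative=Yes, Unity=Yes


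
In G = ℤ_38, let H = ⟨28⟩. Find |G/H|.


|⟨28⟩| = n / gcd(28, 38) = 38 / 2 = 19
H is normal (ℤ_38 is abelian).
|G/H| = |G| / |H| = 38 / 19 = 2

|G/H| = 2


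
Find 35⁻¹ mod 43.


Use the extended Euclidean algorithm to write 1 = 35·s + 43·t; then s mod 43 is the inverse.
Euclidean algorithm:
  35 = 0·43 + 35
  43 = 1·35 + 8
  35 = 4·8 + 3
  8 = 2·3 + 2
  3 = 1·2 + 1
  2 = 2·1 + 0
gcd(35,43) = 1
Back-substitution gives: 35·(16) + 43·(-13) = 1
So 35⁻¹ ≡ 16 ≡ 16 (mod 43)
Check: 35 × 16 = 560 ≡ 1 (mod 43) ✓

35⁻¹ ≡ 16 (mod 43)


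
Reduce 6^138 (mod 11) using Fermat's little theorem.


Fermat's little theorem: if p is prime and gcd(a,p)=1, then a^(p-1) ≡ 1 (mod p)
p = 11 is prime, gcd(6,11) = 1
Reduce exponent: 138 mod 10 = 8
So 6^138 ≡ 6^8 (mod 11)
6^8 mod 11 = 4

6^138 ≡ 4 (mod 11)


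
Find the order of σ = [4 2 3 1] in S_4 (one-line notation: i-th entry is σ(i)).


Cycle decomposition: (1 4)
Cycle lengths: 2
Order = lcm(2) = 2

ord(σ) = 2


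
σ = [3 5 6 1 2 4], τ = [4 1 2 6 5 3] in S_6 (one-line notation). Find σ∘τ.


σ∘τ: apply τ first, then σ
1 →τ 4 →σ 1
2 →τ 1 →σ 3
3 →τ 2 →σ 5
4 →τ 6 →σ 4
5 →τ 5 →σ 2
6 →τ 3 →σ 6

σ∘τ = [1 3 5 4 2 6]


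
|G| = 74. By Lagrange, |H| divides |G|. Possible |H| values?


Lagrange's theorem: |H| divides |G|
|G| = 74
Divisors of 74: 1, 2, 37, 74

Possible subgroup orders: {1, 2, 37, 74}


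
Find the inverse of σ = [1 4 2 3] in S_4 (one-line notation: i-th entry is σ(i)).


To find σ⁻¹, swap domain and range:
σ(1) = 1 → σ⁻¹(1) = 1
σ(2) = 4 → σ⁻¹(4) = 2
σ(3) = 2 → σ⁻¹(2) = 3
σ(4) = 3 → σ⁻¹(3) = 4

σ⁻¹ = [1 3 4 2]


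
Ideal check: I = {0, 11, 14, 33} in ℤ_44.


Check ideal conditions for I = {0, 11, 14, 33} in ℤ_44:
(1) I is an additive subgroup? No
(2) For r ∈ ℤ_44 and a ∈ I: r·a ∈ I? No  [counterexample: r=2, a=11, r·a mod 44 = 22 ∉ I]

No, I is not an ideal of ℤ_44


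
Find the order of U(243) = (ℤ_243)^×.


U(n) is the group of units mod n; |U(n)| = φ(n)
|U(243)| = φ(243) = 162

|U(243) = (ℤ_243)^×| = 162


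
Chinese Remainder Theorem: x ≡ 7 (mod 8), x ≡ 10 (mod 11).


m₁ = 8, m₂ = 11, gcd = 1, so CRT applies. M = m₁·m₂ = 88
Let M₁ = M/m₁ = 11, M₂ = M/m₂ = 8
Find y₁ ≡ M₁⁻¹ (mod m₁): 11⁻¹ ≡ 3 (mod 8)
Find y₂ ≡ M₂⁻¹ (mod m₂): 8⁻¹ ≡ 7 (mod 11)
x = a₁·M₁·y₁ + a₂·M₂·y₂ = 7·11·3 + 10·8·7 = 791
Reduce mod 88: x ≡ 87
Check: 87 mod 8 = 7 ✓, 87 mod 11 = 10 ✓

x ≡ 87 (mod 88)


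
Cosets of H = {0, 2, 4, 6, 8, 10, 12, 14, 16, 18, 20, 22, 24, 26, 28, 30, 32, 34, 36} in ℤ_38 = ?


H = {0, 2, 4, 6, 8, 10, 12, 14, 16, 18, 20, 22, 24, 26, 28, 30, 32, 34, 36}, |H| = 19
Number of cosets = |G|/|H| = 38/19 = 2
0 + H = {0, 2, 4, 6, 8, 10, 12, 14, 16, 18, 20, 22, 24, 26, 28, 30, 32, 34, 36}
1 + H = {1, 3, 5, 7, 9, 11, 13, 15, 17, 19, 21, 23, 25, 27, 29, 31, 33, 35, 37}

Cosets: 0+H={0,2,4,6,8,10,12,14,16,18,20,22,24,26,28,30,32,34,36}; 1+H={1,3,5,7,9,11,13,15,17,19,21,23,25,27,29,31,33,35,37}


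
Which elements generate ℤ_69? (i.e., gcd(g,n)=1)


g generates ℤ_n iff gcd(g,n) = 1
Prime factors of 69: 3, 23
Generators are g ∈ {1,...,68} not divisible by any of these primes.
Generators: {1, 2, 4, 5, 7, 8, 10, 11, 13, 14, 16, 17, 19, 20, 22, 25, 26, 28, 29, 31, 32, 34, 35, 37, 38, 40, 41, 43, 44, 47, 49, 50, 52, 53, 55, 56, 58, 59, 61, 62, 64, 65, 67, 68}
Number of generators = φ(69) = 44

Generators of ℤ_69 = {1, 2, 4, 5, 7, 8, 10, 11, 13, 14, 16, 17, 19, 20, 22, 25, 26, 28, 29, 31, 32, 34, 35, 37, 38, 40, 41, 43, 44, 47, 49, 50, 52, 53, 55, 56, 58, 59, 61, 62, 64, 65, 67, 68}


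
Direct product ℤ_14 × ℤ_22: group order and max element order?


|ℤ_14 × ℤ_22| = 14 × 22 = 308
Max element order = lcm(14,22) = 154
Cyclic? No (gcd=2)

|ℤ_14×ℤ_22| = 308, max element order = 154


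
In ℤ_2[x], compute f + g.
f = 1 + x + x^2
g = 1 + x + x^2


Add coefficients mod 2:
x^0: 1 + 1 = 0 (mod 2)
x^1: 1 + 1 = 0 (mod 2)
x^2: 1 + 1 = 0 (mod 2)
Result: 0

f + g = 0
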